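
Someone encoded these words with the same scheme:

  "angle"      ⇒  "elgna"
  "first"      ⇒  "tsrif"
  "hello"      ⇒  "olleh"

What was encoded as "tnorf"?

The output letters match the input read backwards: angle reversed is elgna. The word is simply reversed.
Reversing it on tnorf: then reverse → front.

front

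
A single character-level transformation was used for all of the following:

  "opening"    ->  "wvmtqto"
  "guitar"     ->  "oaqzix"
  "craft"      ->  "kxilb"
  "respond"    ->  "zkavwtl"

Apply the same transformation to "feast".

nkiyb

Shifts by position in opening: pos 0: o→w (+8), pos 1: p→v (+6), pos 2: e→m (+8), pos 3: n→t (+6) — repeating every 2. It's a Vigenère-style cipher with numeric key [8,6]: position i shifts by key[i mod 2].
For feast: f+8=n, e+6=k, a+8=i, s+6=y, t+8=b.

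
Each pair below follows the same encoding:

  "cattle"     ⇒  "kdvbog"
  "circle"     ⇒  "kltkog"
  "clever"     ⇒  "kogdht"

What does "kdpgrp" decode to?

canyon

It's a Vigenère-style cipher with numeric key [8,3,2]: position i shifts by key[i mod 3].
Decoding kdpgrp: k−8=c, d−3=a, p−2=n, g−8=y, r−3=o, p−2=n.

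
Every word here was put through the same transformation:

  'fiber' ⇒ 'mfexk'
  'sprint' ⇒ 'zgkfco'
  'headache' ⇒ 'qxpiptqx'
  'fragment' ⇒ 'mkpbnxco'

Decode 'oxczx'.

tense

f(5)→m(12) and i(8)→f(5) fit y≡15x+15 (mod 26); the inverse of 15 mod 26 is 7. Treating letters as 0–25, the rule is x ↦ 15x + 15 (mod 26).
Reversing it on oxczx: o(14)→7·(14−15)≡19=t; x(23)→7·(23−15)≡4=e; c(2)→7·(2−15)≡13=n; z(25)→7·(25−15)≡18=s; x(23)→7·(23−15)≡4=e (all mod 26).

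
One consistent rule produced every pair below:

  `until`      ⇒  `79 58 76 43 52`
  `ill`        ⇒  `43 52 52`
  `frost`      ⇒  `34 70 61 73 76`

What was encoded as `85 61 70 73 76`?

worst

u(#21)→79 and n(#14)→58: differences scale by 3, so n = 3·pos + 16. With a=1..z=26, the number is 3·pos + 16.
Undoing it on 85 61 70 73 76: 85→(85−16)÷3=23=w, 61→(61−16)÷3=15=o, 70→(70−16)÷3=18=r, 73→(73−16)÷3=19=s, 76→(76−16)÷3=20=t.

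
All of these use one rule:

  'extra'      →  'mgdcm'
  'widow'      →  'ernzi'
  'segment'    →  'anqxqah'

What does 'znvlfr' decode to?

relate

In extra: e→m is +8, x→g is +9, t→d is +10, r→c is +11 — the shift increases by 1 each position. Each letter shifts forward by (position + 8), i.e. 8, 9, 10, … — the shift grows by one for each successive letter.
Undoing it on znvlfr: z−8=r, n−9=e, v−10=l, l−11=a, f−12=t, r−13=e.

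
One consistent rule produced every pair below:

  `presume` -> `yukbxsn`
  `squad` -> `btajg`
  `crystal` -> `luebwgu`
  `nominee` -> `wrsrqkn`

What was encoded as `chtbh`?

tense

Shifts by position in presume: pos 0: p→y (+9), pos 1: r→u (+3), pos 2: e→k (+6), pos 3: s→b (+9), pos 4: u→x (+3), pos 5: m→s (+6) — repeating every 3. It's a Vigenère-style cipher with numeric key [9,3,6]: position i shifts by key[i mod 3].
Reversing it on chtbh: c−9=t, h−3=e, t−6=n, b−9=s, h−3=e.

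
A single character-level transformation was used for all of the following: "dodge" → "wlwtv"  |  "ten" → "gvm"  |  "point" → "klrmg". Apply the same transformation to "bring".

Each pair mirrors across the alphabet (d↔w, o↔l, d↔w): positions sum to 25. This is the alphabet-reversal cipher (Atbash): a becomes z, b becomes y, etc.
On bring: b↔y, r↔i, i↔r, n↔m, g↔t.

yirmt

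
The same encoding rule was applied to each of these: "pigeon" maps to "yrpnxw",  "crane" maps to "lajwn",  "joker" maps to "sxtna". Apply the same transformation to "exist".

ngrbc

Compare letters: p→y is +9, i→r is +9, g→p is +9 — a constant shift. This is a Caesar cipher with shift 9.
Applying it to exist: e+9=n, x+9=g, i+9=r, s+9=b, t+9=c.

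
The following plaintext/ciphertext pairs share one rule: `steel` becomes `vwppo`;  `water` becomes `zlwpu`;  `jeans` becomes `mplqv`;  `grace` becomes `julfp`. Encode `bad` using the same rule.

elg

The shift depends on letter class: consonant s→v is +3, but vowel e→p is +11. Two shifts are in play — +11 for a/e/i/o/u, +3 for every other letter.
For bad: b(cons)+3=e, a(vowel)+11=l, d(cons)+3=g.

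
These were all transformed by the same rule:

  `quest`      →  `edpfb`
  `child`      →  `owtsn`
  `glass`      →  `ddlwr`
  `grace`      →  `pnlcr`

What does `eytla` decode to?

Two steps: reverse the string, then apply a Caesar shift of +11.
Decoding eytla: shift back: e−11=t, y−11=n, t−11=i, l−11=a, a−11=p → tniap; then reverse → paint.

paint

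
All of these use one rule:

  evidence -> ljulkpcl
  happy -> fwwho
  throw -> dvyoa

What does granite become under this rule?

lapuhyn

The output letters match the input read backwards, each shifted +7: evidence reversed is ecnedive. The word is reversed, then every letter is shifted forward by 7.
Applying it to granite: reverse → etinarg; then shift: e+7=l, t+7=a, i+7=p, n+7=u, a+7=h, r+7=y, g+7=n.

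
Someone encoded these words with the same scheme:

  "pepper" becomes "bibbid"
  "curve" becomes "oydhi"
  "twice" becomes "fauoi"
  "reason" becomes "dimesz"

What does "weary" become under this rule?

iimdc

Shifts by position in pepper: pos 0: p→b (+12), pos 1: e→i (+4), pos 2: p→b (+12), pos 3: p→b (+12), pos 4: e→i (+4), pos 5: r→d (+12) — repeating every 3. The shifts repeat in a cycle of length 3: positions 0,1,… shift by +12, +4, +12, then the pattern repeats.
For weary: w+12=i, e+4=i, a+12=m, r+12=d, y+4=c.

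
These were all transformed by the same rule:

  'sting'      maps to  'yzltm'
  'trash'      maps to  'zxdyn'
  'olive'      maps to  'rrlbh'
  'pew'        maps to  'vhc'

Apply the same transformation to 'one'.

The shift depends on letter class: consonant s→y is +6, but vowel i→l is +3. Two shifts are in play — +3 for a/e/i/o/u, +6 for every other letter.
On one: o(vowel)+3=r, n(cons)+6=t, e(vowel)+3=h.

rth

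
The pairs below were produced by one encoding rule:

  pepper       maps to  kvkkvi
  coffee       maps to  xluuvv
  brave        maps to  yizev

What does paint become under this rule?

Each pair mirrors across the alphabet (p↔k, e↔v, p↔k): positions sum to 25. This is the alphabet-reversal cipher (Atbash): a becomes z, b becomes y, etc.
For paint: p↔k, a↔z, i↔r, n↔m, t↔g.

kzrmg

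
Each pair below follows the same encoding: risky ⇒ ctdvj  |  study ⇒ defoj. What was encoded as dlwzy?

salon

It's a constant shift of +11 (ROT11).
Reversing it on dlwzy: d−11=s, l−11=a, w−11=l, z−11=o, y−11=n.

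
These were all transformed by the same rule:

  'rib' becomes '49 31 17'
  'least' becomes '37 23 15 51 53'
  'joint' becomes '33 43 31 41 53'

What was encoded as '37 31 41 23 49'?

liner

Each letter becomes 2×(its alphabet position, a=1..z=26) + 13.
Undoing it on 37 31 41 23 49: 37→(37−13)÷2=12=l, 31→(31−13)÷2=9=i, 41→(41−13)÷2=14=n, 23→(23−13)÷2=5=e, 49→(49−13)÷2=18=r.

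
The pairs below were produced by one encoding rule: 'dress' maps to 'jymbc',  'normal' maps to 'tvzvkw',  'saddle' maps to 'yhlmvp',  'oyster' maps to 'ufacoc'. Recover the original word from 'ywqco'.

In dress: d→j is +6, r→y is +7, e→m is +8, s→b is +9 — the shift increases by 1 each position. Each letter shifts forward by (position + 6), i.e. 6, 7, 8, … — the shift grows by one for each successive letter.
Reversing it on ywqco: y−6=s, w−7=p, q−8=i, c−9=t, o−10=e.

spite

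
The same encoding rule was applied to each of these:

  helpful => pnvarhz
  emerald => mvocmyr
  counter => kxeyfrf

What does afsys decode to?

Each letter shifts forward by (position + 8), i.e. 8, 9, 10, … — the shift grows by one for each successive letter.
Reversing it on afsys: a−8=s, f−9=w, s−10=i, y−11=n, s−12=g.

swing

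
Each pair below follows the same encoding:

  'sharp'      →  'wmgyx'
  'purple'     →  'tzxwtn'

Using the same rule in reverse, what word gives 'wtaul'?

In sharp: s→w is +4, h→m is +5, a→g is +6, r→y is +7 — the shift increases by 1 each position. Each letter shifts forward by (position + 4), i.e. 4, 5, 6, … — the shift grows by one for each successive letter.
Undoing it on wtaul: w−4=s, t−5=o, a−6=u, u−7=n, l−8=d.

sound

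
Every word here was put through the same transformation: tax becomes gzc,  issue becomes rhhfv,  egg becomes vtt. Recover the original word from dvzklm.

This is the alphabet-reversal cipher (Atbash): a becomes z, b becomes y, etc.
Undoing it on dvzklm: d↔w, v↔e, z↔a, k↔p, l↔o, m↔n.

weapon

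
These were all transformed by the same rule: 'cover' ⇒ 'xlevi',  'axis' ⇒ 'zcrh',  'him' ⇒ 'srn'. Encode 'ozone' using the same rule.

lalmv

Each pair mirrors across the alphabet (c↔x, o↔l, v↔e): positions sum to 25. Letters are reflected about the middle of the alphabet (position → 25−position): Atbash.
On ozone: o↔l, z↔a, o↔l, n↔m, e↔v.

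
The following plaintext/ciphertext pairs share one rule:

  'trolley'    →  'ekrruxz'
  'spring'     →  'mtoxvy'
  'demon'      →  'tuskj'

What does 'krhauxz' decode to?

trouble

The word is reversed, then every letter is shifted forward by 6.
Decoding krhauxz: shift back: k−6=e, r−6=l, h−6=b, a−6=u, u−6=o, x−6=r, z−6=t → elbuort; then reverse → trouble.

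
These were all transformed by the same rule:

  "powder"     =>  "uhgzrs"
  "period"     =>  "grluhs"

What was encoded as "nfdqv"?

The output letters match the input read backwards, each shifted +3: powder reversed is redwop. Two steps: reverse the string, then apply a Caesar shift of +3.
Undoing it on nfdqv: shift back: n−3=k, f−3=c, d−3=a, q−3=n, v−3=s → kcans; then reverse → snack.

snack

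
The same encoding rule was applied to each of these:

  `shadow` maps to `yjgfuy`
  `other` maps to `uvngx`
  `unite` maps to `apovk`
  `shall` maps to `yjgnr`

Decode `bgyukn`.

Shifts by position in shadow: pos 0: s→y (+6), pos 1: h→j (+2), pos 2: a→g (+6), pos 3: d→f (+2) — repeating every 2. The shifts repeat in a cycle of length 2: positions 0,1,… shift by +6, +2, then the pattern repeats.
Reversing it on bgyukn: b−6=v, g−2=e, y−6=s, u−2=s, k−6=e, n−2=l.

vessel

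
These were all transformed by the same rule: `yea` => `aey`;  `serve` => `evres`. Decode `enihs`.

shine

The output letters match the input read backwards: yea reversed is aey. The word is simply reversed.
Reversing it on enihs: then reverse → shine.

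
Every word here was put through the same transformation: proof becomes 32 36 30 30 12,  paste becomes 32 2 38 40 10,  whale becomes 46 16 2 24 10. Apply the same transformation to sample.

p(#16)→32 and r(#18)→36: differences scale by 2, so n = 2·pos + 0. Each letter becomes 2×(its alphabet position, a=1..z=26).
On sample: s=19→38, a=1→2, m=13→26, p=16→32, l=12→24, e=5→10.

38 2 26 32 24 10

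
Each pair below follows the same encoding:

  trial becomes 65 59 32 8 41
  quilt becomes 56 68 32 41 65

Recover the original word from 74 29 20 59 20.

where

The formula is n = 3×(alphabet index, a=1) + 5.
Reversing it on 74 29 20 59 20: 74→(74−5)÷3=23=w, 29→(29−5)÷3=8=h, 20→(20−5)÷3=5=e, 59→(59−5)÷3=18=r, 20→(20−5)÷3=5=e.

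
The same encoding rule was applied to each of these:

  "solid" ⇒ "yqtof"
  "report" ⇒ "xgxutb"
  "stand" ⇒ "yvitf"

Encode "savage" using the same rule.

ycdgim

A repeating key of period 3 is used — shifts +6, +2, +8 over and over.
Applying it to savage: s+6=y, a+2=c, v+8=d, a+6=g, g+2=i, e+8=m.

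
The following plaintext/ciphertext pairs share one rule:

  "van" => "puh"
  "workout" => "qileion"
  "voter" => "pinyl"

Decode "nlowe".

truck

Every letter moves 20 places later in the alphabet, wrapping around z→a.
Undoing it on nlowe: n−20=t, l−20=r, o−20=u, w−20=c, e−20=k.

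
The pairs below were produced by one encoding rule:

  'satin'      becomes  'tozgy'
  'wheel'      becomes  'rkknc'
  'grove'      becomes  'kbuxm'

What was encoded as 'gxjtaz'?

tundra

Two steps: reverse the string, then apply a Caesar shift of +6.
Reversing it on gxjtaz: shift back: g−6=a, x−6=r, j−6=d, t−6=n, a−6=u, z−6=t → ardnut; then reverse → tundra.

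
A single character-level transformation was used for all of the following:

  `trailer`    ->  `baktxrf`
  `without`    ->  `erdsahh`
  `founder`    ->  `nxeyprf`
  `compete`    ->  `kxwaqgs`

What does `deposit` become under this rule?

lnzzevh

In trailer: t→b is +8, r→a is +9, a→k is +10, i→t is +11 — the shift increases by 1 each position. The shift increases by 1 at each position, starting from +8: 8, 9, 10, ….
On deposit: d+8=l, e+9=n, p+10=z, o+11=z, s+12=e, i+13=v, t+14=h.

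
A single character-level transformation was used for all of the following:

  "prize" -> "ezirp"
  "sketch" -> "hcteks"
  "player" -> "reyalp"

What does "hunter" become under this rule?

The output letters match the input read backwards: prize reversed is ezirp. The word is simply reversed.
Applying it to hunter: reverse → retnuh.

retnuh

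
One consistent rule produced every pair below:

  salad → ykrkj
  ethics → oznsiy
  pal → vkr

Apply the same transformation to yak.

ekq

The shift depends on letter class: consonant s→y is +6, but vowel a→k is +10. Vowels shift forward by 10 and consonants shift forward by 6.
For yak: y(cons)+6=e, a(vowel)+10=k, k(cons)+6=q.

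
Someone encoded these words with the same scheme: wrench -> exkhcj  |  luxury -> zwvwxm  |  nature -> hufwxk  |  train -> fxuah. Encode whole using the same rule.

This is an affine cipher: with a=0,…,z=25, each position x becomes (17x+20) mod 26.
For whole: w(22)→17·22+20≡4=e; h(7)→17·7+20≡9=j; o(14)→17·14+20≡24=y; l(11)→17·11+20≡25=z; e(4)→17·4+20≡10=k (all mod 26).

ejyzk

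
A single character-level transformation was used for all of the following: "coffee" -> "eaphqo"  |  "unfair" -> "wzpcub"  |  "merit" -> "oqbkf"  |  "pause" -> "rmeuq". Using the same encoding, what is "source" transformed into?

uaetoo

The shifts repeat in a cycle of length 3: positions 0,1,… shift by +2, +12, +10, then the pattern repeats.
On source: s+2=u, o+12=a, u+10=e, r+2=t, c+12=o, e+10=o.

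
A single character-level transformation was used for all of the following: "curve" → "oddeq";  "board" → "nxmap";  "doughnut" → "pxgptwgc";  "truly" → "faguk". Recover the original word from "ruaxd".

floor

Shifts by position in curve: pos 0: c→o (+12), pos 1: u→d (+9), pos 2: r→d (+12), pos 3: v→e (+9) — repeating every 2. It's a Vigenère-style cipher with numeric key [12,9]: position i shifts by key[i mod 2].
Undoing it on ruaxd: r−12=f, u−9=l, a−12=o, x−9=o, d−12=r.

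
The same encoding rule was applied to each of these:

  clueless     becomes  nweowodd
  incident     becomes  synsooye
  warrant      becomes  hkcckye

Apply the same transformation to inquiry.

Two shifts are in play — +10 for a/e/i/o/u, +11 for every other letter.
For inquiry: i(vowel)+10=s, n(cons)+11=y, q(cons)+11=b, u(vowel)+10=e, i(vowel)+10=s, r(cons)+11=c, y(cons)+11=j.

sybescj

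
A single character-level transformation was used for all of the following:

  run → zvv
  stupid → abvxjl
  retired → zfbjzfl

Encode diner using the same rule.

ljvfz

Vowels shift forward by 1 and consonants shift forward by 8.
Applying it to diner: d(cons)+8=l, i(vowel)+1=j, n(cons)+8=v, e(vowel)+1=f, r(cons)+8=z.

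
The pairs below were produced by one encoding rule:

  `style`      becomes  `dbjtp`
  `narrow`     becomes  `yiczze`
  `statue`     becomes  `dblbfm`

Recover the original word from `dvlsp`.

The shifts repeat in a cycle of length 2: positions 0,1,… shift by +11, +8, then the pattern repeats.
Reversing it on dvlsp: d−11=s, v−8=n, l−11=a, s−8=k, p−11=e.

snake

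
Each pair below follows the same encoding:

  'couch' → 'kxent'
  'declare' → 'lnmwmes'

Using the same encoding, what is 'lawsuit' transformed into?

tjgdgvh

In couch: c→k is +8, o→x is +9, u→e is +10, c→n is +11 — the shift increases by 1 each position. Letter i (0-indexed) is shifted by i+8, so successive shifts are 8, 9, 10, ….
For lawsuit: l+8=t, a+9=j, w+10=g, s+11=d, u+12=g, i+13=v, t+14=h.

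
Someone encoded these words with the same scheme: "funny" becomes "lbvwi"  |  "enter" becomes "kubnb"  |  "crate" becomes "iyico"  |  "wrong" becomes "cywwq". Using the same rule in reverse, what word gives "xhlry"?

radio

In funny: f→l is +6, u→b is +7, n→v is +8, n→w is +9 — the shift increases by 1 each position. The shift increases by 1 at each position, starting from +6: 6, 7, 8, ….
Reversing it on xhlry: x−6=r, h−7=a, l−8=d, r−9=i, y−10=o.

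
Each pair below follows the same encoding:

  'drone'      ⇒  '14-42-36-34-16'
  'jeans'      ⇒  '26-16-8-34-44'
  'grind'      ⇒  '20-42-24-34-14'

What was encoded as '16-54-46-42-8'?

d(#4)→14 and r(#18)→42: differences scale by 2, so n = 2·pos + 6. The formula is n = 2×(alphabet index, a=1) + 6.
Undoing it on 16-54-46-42-8: 16→(16−6)÷2=5=e, 54→(54−6)÷2=24=x, 46→(46−6)÷2=20=t, 42→(42−6)÷2=18=r, 8→(8−6)÷2=1=a.

extra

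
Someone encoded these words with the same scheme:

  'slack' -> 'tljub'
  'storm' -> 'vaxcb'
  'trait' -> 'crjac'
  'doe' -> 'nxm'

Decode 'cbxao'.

frost

The output letters match the input read backwards, each shifted +9: slack reversed is kcals. Read the word backwards and shift each letter +9.
Undoing it on cbxao: shift back: c−9=t, b−9=s, x−9=o, a−9=r, o−9=f → tsorf; then reverse → frost.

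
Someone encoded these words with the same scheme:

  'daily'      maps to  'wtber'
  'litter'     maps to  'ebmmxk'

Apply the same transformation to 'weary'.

Compare letters: d→w is +19, a→t is +19, i→b is +19 — a constant shift. Each letter is shifted forward by 19 in the alphabet (a Caesar shift of +19).
For weary: w+19=p, e+19=x, a+19=t, r+19=k, y+19=r.

pxtkr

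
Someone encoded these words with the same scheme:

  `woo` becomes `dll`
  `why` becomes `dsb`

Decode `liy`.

Each letter is replaced by its mirror in the alphabet: a↔z, b↔y, c↔x, and so on (the Atbash cipher).
Reversing it on liy: l↔o, i↔r, y↔b.

orb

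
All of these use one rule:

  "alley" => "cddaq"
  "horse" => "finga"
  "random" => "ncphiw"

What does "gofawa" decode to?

Each letter's alphabet position (a=0..z=25) is mapped through 19·x+2 mod 26 — an affine cipher.
Decoding gofawa: g(6)→11·(6−2)≡18=s; o(14)→11·(14−2)≡2=c; f(5)→11·(5−2)≡7=h; a(0)→11·(0−2)≡4=e; w(22)→11·(22−2)≡12=m; a(0)→11·(0−2)≡4=e (all mod 26).

scheme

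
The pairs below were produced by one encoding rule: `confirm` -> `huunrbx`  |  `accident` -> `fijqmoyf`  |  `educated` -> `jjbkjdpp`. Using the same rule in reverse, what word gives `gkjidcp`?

because

In confirm: c→h is +5, o→u is +6, n→u is +7, f→n is +8 — the shift increases by 1 each position. The shift increases by 1 at each position, starting from +5: 5, 6, 7, ….
Decoding gkjidcp: g−5=b, k−6=e, j−7=c, i−8=a, d−9=u, c−10=s, p−11=e.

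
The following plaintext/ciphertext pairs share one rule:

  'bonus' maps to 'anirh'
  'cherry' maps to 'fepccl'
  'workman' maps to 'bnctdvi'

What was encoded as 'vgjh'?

b(1)→a(0) and o(14)→n(13) fit y≡5x+21 (mod 26); the inverse of 5 mod 26 is 21. Each letter's alphabet position (a=0..z=25) is mapped through 5·x+21 mod 26 — an affine cipher.
Reversing it on vgjh: v(21)→21·(21−21)≡0=a; g(6)→21·(6−21)≡23=x; j(9)→21·(9−21)≡8=i; h(7)→21·(7−21)≡18=s (all mod 26).

axis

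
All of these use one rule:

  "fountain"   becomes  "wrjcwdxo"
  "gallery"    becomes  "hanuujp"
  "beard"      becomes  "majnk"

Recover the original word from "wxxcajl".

cartoon

The output letters match the input read backwards, each shifted +9: fountain reversed is niatnuof. Read the word backwards and shift each letter +9.
Reversing it on wxxcajl: shift back: w−9=n, x−9=o, x−9=o, c−9=t, a−9=r, j−9=a, l−9=c → nootrac; then reverse → cartoon.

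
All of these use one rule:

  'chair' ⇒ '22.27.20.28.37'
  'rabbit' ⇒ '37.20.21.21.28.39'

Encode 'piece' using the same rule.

c is letter #3 and maps to 22: an offset of 19. Letters become their 1-based position plus 19 (so a→20, b→21, …).
Applying it to piece: p=16→35, i=9→28, e=5→24, c=3→22, e=5→24.

35.28.24.22.24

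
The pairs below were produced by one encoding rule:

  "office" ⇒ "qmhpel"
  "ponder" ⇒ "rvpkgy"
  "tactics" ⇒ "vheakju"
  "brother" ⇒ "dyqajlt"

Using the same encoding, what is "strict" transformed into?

uatpea

It's a Vigenère-style cipher with numeric key [2,7]: position i shifts by key[i mod 2].
On strict: s+2=u, t+7=a, r+2=t, i+7=p, c+2=e, t+7=a.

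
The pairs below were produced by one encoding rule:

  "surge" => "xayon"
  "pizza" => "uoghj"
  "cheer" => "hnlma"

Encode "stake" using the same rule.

In surge: s→x is +5, u→a is +6, r→y is +7, g→o is +8 — the shift increases by 1 each position. Letter i (0-indexed) is shifted by i+5, so successive shifts are 5, 6, 7, ….
On stake: s+5=x, t+6=z, a+7=h, k+8=s, e+9=n.

xzhsn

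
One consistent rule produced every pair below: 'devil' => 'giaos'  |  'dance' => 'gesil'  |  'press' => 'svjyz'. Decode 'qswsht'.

In devil: d→g is +3, e→i is +4, v→a is +5, i→o is +6 — the shift increases by 1 each position. Each letter shifts forward by (position + 3), i.e. 3, 4, 5, … — the shift grows by one for each successive letter.
Undoing it on qswsht: q−3=n, s−4=o, w−5=r, s−6=m, h−7=a, t−8=l.

normal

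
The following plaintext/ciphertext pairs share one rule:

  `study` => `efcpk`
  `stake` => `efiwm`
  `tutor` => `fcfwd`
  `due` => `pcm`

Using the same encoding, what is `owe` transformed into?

wim

The shift depends on letter class: consonant s→e is +12, but vowel u→c is +8. The rule splits by letter class: vowels +8, consonants +12.
For owe: o(vowel)+8=w, w(cons)+12=i, e(vowel)+8=m.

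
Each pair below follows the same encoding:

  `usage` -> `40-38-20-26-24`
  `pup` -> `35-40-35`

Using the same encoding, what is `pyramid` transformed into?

35-44-37-20-32-28-23

The number is (letter's place in the alphabet, a=1) + 19.
Applying it to pyramid: p=16→35, y=25→44, r=18→37, a=1→20, m=13→32, i=9→28, d=4→23.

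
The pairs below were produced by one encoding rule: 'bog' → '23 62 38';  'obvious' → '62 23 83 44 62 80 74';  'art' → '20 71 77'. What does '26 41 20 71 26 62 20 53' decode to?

Each letter becomes 3×(its alphabet position, a=1..z=26) + 17.
Decoding 26 41 20 71 26 62 20 53: 26→(26−17)÷3=3=c, 41→(41−17)÷3=8=h, 20→(20−17)÷3=1=a, 71→(71−17)÷3=18=r, 26→(26−17)÷3=3=c, 62→(62−17)÷3=15=o, 20→(20−17)÷3=1=a, 53→(53−17)÷3=12=l.

charcoal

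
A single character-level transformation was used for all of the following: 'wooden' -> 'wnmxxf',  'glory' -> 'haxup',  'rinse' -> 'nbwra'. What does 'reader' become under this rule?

The output letters match the input read backwards, each shifted +9: wooden reversed is nedoow. The word is reversed, then every letter is shifted forward by 9.
Applying it to reader: reverse → redaer; then shift: r+9=a, e+9=n, d+9=m, a+9=j, e+9=n, r+9=a.

anmjna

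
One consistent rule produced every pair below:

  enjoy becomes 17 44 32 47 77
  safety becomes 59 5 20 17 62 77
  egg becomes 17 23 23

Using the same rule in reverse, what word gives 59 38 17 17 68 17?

With a=1..z=26, the number is 3·pos + 2.
Decoding 59 38 17 17 68 17: 59→(59−2)÷3=19=s, 38→(38−2)÷3=12=l, 17→(17−2)÷3=5=e, 17→(17−2)÷3=5=e, 68→(68−2)÷3=22=v, 17→(17−2)÷3=5=e.

sleeve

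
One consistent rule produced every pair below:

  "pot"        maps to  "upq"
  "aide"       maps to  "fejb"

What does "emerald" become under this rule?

The output letters match the input read backwards, each shifted +1: pot reversed is top. Read the word backwards and shift each letter +1.
For emerald: reverse → dlareme; then shift: d+1=e, l+1=m, a+1=b, r+1=s, e+1=f, m+1=n, e+1=f.

embsfnf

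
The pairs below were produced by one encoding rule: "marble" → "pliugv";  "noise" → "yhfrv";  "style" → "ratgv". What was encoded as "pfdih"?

m(12)→p(15) and a(0)→l(11) fit y≡9x+11 (mod 26); the inverse of 9 mod 26 is 3. Treating letters as 0–25, the rule is x ↦ 9x + 11 (mod 26).
Undoing it on pfdih: p(15)→3·(15−11)≡12=m; f(5)→3·(5−11)≡8=i; d(3)→3·(3−11)≡2=c; i(8)→3·(8−11)≡17=r; h(7)→3·(7−11)≡14=o (all mod 26).

micro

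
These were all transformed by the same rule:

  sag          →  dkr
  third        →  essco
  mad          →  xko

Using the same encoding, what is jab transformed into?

The shift depends on letter class: consonant s→d is +11, but vowel a→k is +10. Two shifts are in play — +10 for a/e/i/o/u, +11 for every other letter.
For jab: j(cons)+11=u, a(vowel)+10=k, b(cons)+11=m.

ukm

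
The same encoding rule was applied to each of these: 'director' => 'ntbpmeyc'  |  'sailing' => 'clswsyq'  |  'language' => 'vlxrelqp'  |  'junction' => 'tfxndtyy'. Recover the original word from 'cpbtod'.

series

Shifts by position in director: pos 0: d→n (+10), pos 1: i→t (+11), pos 2: r→b (+10), pos 3: e→p (+11) — repeating every 2. The shifts repeat in a cycle of length 2: positions 0,1,… shift by +10, +11, then the pattern repeats.
Reversing it on cpbtod: c−10=s, p−11=e, b−10=r, t−11=i, o−10=e, d−11=s.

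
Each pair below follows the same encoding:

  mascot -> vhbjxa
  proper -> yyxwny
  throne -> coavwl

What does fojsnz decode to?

Shifts by position in mascot: pos 0: m→v (+9), pos 1: a→h (+7), pos 2: s→b (+9), pos 3: c→j (+7) — repeating every 2. The shifts repeat in a cycle of length 2: positions 0,1,… shift by +9, +7, then the pattern repeats.
Decoding fojsnz: f−9=w, o−7=h, j−9=a, s−7=l, n−9=e, z−7=s.

whales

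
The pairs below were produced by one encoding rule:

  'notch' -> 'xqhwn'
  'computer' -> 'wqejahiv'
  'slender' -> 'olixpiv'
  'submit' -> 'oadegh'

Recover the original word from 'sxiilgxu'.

n(13)→x(23) and o(14)→q(16) fit y≡19x+10 (mod 26); the inverse of 19 mod 26 is 11. Each letter's alphabet position (a=0..z=25) is mapped through 19·x+10 mod 26 — an affine cipher.
Undoing it on sxiilgxu: s(18)→11·(18−10)≡10=k; x(23)→11·(23−10)≡13=n; i(8)→11·(8−10)≡4=e; i(8)→11·(8−10)≡4=e; l(11)→11·(11−10)≡11=l; g(6)→11·(6−10)≡8=i; x(23)→11·(23−10)≡13=n; u(20)→11·(20−10)≡6=g (all mod 26).

kneeling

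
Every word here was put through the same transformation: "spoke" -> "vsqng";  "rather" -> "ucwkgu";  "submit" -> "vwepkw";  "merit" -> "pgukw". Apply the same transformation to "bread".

eugcg

The shift depends on letter class: consonant s→v is +3, but vowel o→q is +2. Two shifts are in play — +2 for a/e/i/o/u, +3 for every other letter.
On bread: b(cons)+3=e, r(cons)+3=u, e(vowel)+2=g, a(vowel)+2=c, d(cons)+3=g.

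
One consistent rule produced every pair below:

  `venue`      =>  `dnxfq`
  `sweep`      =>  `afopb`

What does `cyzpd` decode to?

upper

In venue: v→d is +8, e→n is +9, n→x is +10, u→f is +11 — the shift increases by 1 each position. Each letter shifts forward by (position + 8), i.e. 8, 9, 10, … — the shift grows by one for each successive letter.
Undoing it on cyzpd: c−8=u, y−9=p, z−10=p, p−11=e, d−12=r.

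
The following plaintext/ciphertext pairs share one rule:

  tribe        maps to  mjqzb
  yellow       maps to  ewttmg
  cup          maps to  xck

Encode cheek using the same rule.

Two steps: reverse the string, then apply a Caesar shift of +8.
On cheek: reverse → keehc; then shift: k+8=s, e+8=m, e+8=m, h+8=p, c+8=k.

smmpk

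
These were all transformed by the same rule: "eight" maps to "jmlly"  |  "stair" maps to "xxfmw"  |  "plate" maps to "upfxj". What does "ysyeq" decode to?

total

Shifts by position in eight: pos 0: e→j (+5), pos 1: i→m (+4), pos 2: g→l (+5), pos 3: h→l (+4) — repeating every 2. It's a Vigenère-style cipher with numeric key [5,4]: position i shifts by key[i mod 2].
Decoding ysyeq: y−5=t, s−4=o, y−5=t, e−4=a, q−5=l.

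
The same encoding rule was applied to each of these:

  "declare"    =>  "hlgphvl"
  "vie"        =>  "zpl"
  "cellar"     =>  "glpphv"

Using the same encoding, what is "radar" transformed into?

vhhhv

The shift depends on letter class: consonant d→h is +4, but vowel e→l is +7. The rule splits by letter class: vowels +7, consonants +4.
On radar: r(cons)+4=v, a(vowel)+7=h, d(cons)+4=h, a(vowel)+7=h, r(cons)+4=v.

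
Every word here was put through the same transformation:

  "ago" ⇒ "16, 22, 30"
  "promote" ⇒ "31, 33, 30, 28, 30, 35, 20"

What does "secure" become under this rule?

34, 20, 18, 36, 33, 20

Letters become their 1-based position plus 15 (so a→16, b→17, …).
On secure: s=19→34, e=5→20, c=3→18, u=21→36, r=18→33, e=5→20.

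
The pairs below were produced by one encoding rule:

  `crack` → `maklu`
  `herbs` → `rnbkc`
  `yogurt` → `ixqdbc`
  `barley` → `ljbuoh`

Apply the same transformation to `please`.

zuojcn

Shifts by position in crack: pos 0: c→m (+10), pos 1: r→a (+9), pos 2: a→k (+10), pos 3: c→l (+9) — repeating every 2. The shifts repeat in a cycle of length 2: positions 0,1,… shift by +10, +9, then the pattern repeats.
On please: p+10=z, l+9=u, e+10=o, a+9=j, s+10=c, e+9=n.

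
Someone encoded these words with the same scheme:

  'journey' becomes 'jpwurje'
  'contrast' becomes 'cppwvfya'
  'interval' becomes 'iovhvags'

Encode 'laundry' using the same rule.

lbwqhwe

In journey: j→j is +0, o→p is +1, u→w is +2, r→u is +3 — the shift increases by 1 each position. The shift increases by 1 at each position, starting from +0: 0, 1, 2, ….
Applying it to laundry: l+0=l, a+1=b, u+2=w, n+3=q, d+4=h, r+5=w, y+6=e.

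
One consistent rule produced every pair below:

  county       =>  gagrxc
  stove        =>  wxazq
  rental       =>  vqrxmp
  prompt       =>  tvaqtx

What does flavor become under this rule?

The rule splits by letter class: vowels +12, consonants +4.
For flavor: f(cons)+4=j, l(cons)+4=p, a(vowel)+12=m, v(cons)+4=z, o(vowel)+12=a, r(cons)+4=v.

jpmzav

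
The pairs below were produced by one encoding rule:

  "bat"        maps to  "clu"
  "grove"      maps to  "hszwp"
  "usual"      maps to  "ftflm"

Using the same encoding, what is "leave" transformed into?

mplwp

The shift depends on letter class: consonant b→c is +1, but vowel a→l is +11. Two shifts are in play — +11 for a/e/i/o/u, +1 for every other letter.
Applying it to leave: l(cons)+1=m, e(vowel)+11=p, a(vowel)+11=l, v(cons)+1=w, e(vowel)+11=p.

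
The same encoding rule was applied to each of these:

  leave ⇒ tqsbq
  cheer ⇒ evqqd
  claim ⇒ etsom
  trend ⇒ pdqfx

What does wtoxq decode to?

slide

l(11)→t(19) and e(4)→q(16) fit y≡19x+18 (mod 26); the inverse of 19 mod 26 is 11. Each letter's alphabet position (a=0..z=25) is mapped through 19·x+18 mod 26 — an affine cipher.
Undoing it on wtoxq: w(22)→11·(22−18)≡18=s; t(19)→11·(19−18)≡11=l; o(14)→11·(14−18)≡8=i; x(23)→11·(23−18)≡3=d; q(16)→11·(16−18)≡4=e (all mod 26).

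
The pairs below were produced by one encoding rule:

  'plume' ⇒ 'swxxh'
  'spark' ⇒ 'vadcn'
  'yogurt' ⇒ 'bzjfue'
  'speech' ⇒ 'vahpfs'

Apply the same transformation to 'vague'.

yljfh

Shifts by position in plume: pos 0: p→s (+3), pos 1: l→w (+11), pos 2: u→x (+3), pos 3: m→x (+11) — repeating every 2. A repeating key of period 2 is used — shifts +3, +11 over and over.
For vague: v+3=y, a+11=l, g+3=j, u+11=f, e+3=h.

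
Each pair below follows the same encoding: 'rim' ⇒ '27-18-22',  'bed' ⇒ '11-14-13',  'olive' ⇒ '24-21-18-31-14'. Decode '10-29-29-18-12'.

r is letter #18 and maps to 27: an offset of 9. Letters become their 1-based position plus 9 (so a→10, b→11, …).
Undoing it on 10-29-29-18-12: 10→(10−9)÷1=1=a, 29→(29−9)÷1=20=t, 29→(29−9)÷1=20=t, 18→(18−9)÷1=9=i, 12→(12−9)÷1=3=c.

attic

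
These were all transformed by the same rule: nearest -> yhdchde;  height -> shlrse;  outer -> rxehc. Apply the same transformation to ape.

The shift depends on letter class: consonant n→y is +11, but vowel e→h is +3. Vowels shift forward by 3 and consonants shift forward by 11.
On ape: a(vowel)+3=d, p(cons)+11=a, e(vowel)+3=h.

dah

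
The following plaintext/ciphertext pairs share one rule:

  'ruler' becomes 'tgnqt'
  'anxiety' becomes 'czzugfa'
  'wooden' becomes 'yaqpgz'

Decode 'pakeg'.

Shifts by position in ruler: pos 0: r→t (+2), pos 1: u→g (+12), pos 2: l→n (+2), pos 3: e→q (+12) — repeating every 2. The shifts repeat in a cycle of length 2: positions 0,1,… shift by +2, +12, then the pattern repeats.
Undoing it on pakeg: p−2=n, a−12=o, k−2=i, e−12=s, g−2=e.

noise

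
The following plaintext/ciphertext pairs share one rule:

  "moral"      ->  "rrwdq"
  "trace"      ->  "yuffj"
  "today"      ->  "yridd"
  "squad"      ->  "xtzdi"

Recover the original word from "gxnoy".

Shifts by position in moral: pos 0: m→r (+5), pos 1: o→r (+3), pos 2: r→w (+5), pos 3: a→d (+3) — repeating every 2. It's a Vigenère-style cipher with numeric key [5,3]: position i shifts by key[i mod 2].
Decoding gxnoy: g−5=b, x−3=u, n−5=i, o−3=l, y−5=t.

built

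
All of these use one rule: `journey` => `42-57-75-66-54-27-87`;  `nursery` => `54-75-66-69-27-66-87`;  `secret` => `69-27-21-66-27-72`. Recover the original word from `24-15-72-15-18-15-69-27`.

database

j(#10)→42 and o(#15)→57: differences scale by 3, so n = 3·pos + 12. The formula is n = 3×(alphabet index, a=1) + 12.
Undoing it on 24-15-72-15-18-15-69-27: 24→(24−12)÷3=4=d, 15→(15−12)÷3=1=a, 72→(72−12)÷3=20=t, 15→(15−12)÷3=1=a, 18→(18−12)÷3=2=b, 15→(15−12)÷3=1=a, 69→(69−12)÷3=19=s, 27→(27−12)÷3=5=e.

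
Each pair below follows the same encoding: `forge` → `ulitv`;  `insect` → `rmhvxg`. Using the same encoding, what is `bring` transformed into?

yirmt

Each pair mirrors across the alphabet (f↔u, o↔l, r↔i): positions sum to 25. Each letter is replaced by its mirror in the alphabet: a↔z, b↔y, c↔x, and so on (the Atbash cipher).
For bring: b↔y, r↔i, i↔r, n↔m, g↔t.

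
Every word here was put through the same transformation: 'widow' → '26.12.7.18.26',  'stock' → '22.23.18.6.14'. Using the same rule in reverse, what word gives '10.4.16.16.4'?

w is letter #23 and maps to 26: an offset of 3. Each letter is replaced by its alphabet position (a=1..z=26) + 3.
Undoing it on 10.4.16.16.4: 10→(10−3)÷1=7=g, 4→(4−3)÷1=1=a, 16→(16−3)÷1=13=m, 16→(16−3)÷1=13=m, 4→(4−3)÷1=1=a.

gamma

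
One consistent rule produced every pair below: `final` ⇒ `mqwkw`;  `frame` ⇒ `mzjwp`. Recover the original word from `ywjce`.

In final: f→m is +7, i→q is +8, n→w is +9, a→k is +10 — the shift increases by 1 each position. Each letter shifts forward by (position + 7), i.e. 7, 8, 9, … — the shift grows by one for each successive letter.
Undoing it on ywjce: y−7=r, w−8=o, j−9=a, c−10=s, e−11=t.

roast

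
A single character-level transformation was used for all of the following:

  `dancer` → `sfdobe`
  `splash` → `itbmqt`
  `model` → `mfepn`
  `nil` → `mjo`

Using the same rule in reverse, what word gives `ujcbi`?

The output letters match the input read backwards, each shifted +1: dancer reversed is recnad. Two steps: reverse the string, then apply a Caesar shift of +1.
Decoding ujcbi: shift back: u−1=t, j−1=i, c−1=b, b−1=a, i−1=h → tibah; then reverse → habit.

habit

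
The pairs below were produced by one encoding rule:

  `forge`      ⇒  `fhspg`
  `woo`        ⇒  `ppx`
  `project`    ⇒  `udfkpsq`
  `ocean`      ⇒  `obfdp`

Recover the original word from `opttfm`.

lesson

The output letters match the input read backwards, each shifted +1: forge reversed is egrof. The word is reversed, then every letter is shifted forward by 1.
Reversing it on opttfm: shift back: o−1=n, p−1=o, t−1=s, t−1=s, f−1=e, m−1=l → nossel; then reverse → lesson.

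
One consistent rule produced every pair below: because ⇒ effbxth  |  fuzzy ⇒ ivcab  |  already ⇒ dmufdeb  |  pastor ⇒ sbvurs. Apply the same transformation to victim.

Shifts by position in because: pos 0: b→e (+3), pos 1: e→f (+1), pos 2: c→f (+3), pos 3: a→b (+1) — repeating every 2. The shifts repeat in a cycle of length 2: positions 0,1,… shift by +3, +1, then the pattern repeats.
Applying it to victim: v+3=y, i+1=j, c+3=f, t+1=u, i+3=l, m+1=n.

yjfuln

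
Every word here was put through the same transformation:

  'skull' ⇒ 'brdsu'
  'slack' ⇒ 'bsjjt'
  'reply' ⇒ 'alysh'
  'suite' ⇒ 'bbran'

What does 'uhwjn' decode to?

Shifts by position in skull: pos 0: s→b (+9), pos 1: k→r (+7), pos 2: u→d (+9), pos 3: l→s (+7) — repeating every 2. The shifts repeat in a cycle of length 2: positions 0,1,… shift by +9, +7, then the pattern repeats.
Decoding uhwjn: u−9=l, h−7=a, w−9=n, j−7=c, n−9=e.

lance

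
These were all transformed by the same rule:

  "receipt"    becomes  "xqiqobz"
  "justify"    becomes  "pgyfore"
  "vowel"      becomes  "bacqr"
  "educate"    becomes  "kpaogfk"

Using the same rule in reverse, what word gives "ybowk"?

spike

Shifts by position in receipt: pos 0: r→x (+6), pos 1: e→q (+12), pos 2: c→i (+6), pos 3: e→q (+12) — repeating every 2. It's a Vigenère-style cipher with numeric key [6,12]: position i shifts by key[i mod 2].
Decoding ybowk: y−6=s, b−12=p, o−6=i, w−12=k, k−6=e.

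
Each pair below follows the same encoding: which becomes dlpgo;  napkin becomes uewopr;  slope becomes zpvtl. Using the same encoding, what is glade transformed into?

nphhl

Shifts by position in which: pos 0: w→d (+7), pos 1: h→l (+4), pos 2: i→p (+7), pos 3: c→g (+4) — repeating every 2. A repeating key of period 2 is used — shifts +7, +4 over and over.
For glade: g+7=n, l+4=p, a+7=h, d+4=h, e+7=l.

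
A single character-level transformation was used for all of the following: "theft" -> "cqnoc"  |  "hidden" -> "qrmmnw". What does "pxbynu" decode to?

gospel

It's a constant shift of +9 (ROT9).
Decoding pxbynu: p−9=g, x−9=o, b−9=s, y−9=p, n−9=e, u−9=l.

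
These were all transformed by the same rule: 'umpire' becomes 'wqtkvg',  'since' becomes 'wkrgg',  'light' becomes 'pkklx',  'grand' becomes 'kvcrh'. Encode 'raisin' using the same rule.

vckwkr

Two shifts are in play — +2 for a/e/i/o/u, +4 for every other letter.
Applying it to raisin: r(cons)+4=v, a(vowel)+2=c, i(vowel)+2=k, s(cons)+4=w, i(vowel)+2=k, n(cons)+4=r.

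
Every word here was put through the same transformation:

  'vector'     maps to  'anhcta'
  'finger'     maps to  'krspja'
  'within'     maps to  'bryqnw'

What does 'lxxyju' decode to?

gospel

It's a Vigenère-style cipher with numeric key [5,9]: position i shifts by key[i mod 2].
Decoding lxxyju: l−5=g, x−9=o, x−5=s, y−9=p, j−5=e, u−9=l.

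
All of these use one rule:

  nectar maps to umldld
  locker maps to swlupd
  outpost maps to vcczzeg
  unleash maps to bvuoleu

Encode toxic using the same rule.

In nectar: n→u is +7, e→m is +8, c→l is +9, t→d is +10 — the shift increases by 1 each position. The shift increases by 1 at each position, starting from +7: 7, 8, 9, ….
For toxic: t+7=a, o+8=w, x+9=g, i+10=s, c+11=n.

awgsn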